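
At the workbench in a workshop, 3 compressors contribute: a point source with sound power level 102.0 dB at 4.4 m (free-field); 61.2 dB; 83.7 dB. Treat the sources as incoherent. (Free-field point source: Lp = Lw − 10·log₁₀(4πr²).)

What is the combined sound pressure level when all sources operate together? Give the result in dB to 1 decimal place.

84.8 dB

Source at 4.4 m: Lp = 102.0 − 10·log₁₀(4π·4.4²) = 102.0 − 10·log₁₀(243.285) = 78.1 dB.
Converting to relative power and adding: 10^(78.1/10) + 10^(61.2/10) + 10^(83.7/10) = 3.003e+08.
Combined level = 10 log₁₀(3.003e+08) = 84.8 dB.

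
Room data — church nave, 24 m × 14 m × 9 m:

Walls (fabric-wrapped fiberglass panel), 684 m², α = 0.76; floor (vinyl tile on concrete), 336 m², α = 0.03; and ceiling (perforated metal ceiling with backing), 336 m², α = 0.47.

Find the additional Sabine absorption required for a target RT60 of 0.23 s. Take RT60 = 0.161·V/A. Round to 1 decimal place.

A₁ = Σ Sᵢαᵢ = 684*0.76 + 336*0.03 + 336*0.47 = 687.840 sabins.
V = 3024 m³. Required absorption A₂ = 0.161 × 3024 / 0.23 = 2116.800 sabins.
Additional absorption ΔA = 2116.800 − 687.840 = 1429.0 sabins.

1429.0 sabins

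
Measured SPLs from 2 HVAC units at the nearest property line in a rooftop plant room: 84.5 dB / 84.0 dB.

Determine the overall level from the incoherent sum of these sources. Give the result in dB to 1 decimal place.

87.3 dB

Σ 10^(Lᵢ/10) = 5.33e+08.
Back to dB: 10·log₁₀ Σ = 87.3 dB.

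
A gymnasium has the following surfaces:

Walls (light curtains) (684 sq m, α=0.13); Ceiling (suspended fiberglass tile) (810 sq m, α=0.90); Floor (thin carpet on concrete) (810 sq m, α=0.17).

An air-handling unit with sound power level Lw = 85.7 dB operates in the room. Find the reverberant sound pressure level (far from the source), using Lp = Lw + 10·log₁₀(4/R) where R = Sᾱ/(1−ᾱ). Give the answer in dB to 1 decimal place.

59.6 dB

Σ(Sᵢαᵢ) = 684·0.13 + 810·0.90 + 810·0.17 = 955.620; total area S = 2304.0 sq m.
ᾱ = 0.4148, so room constant R = A/(1−ᾱ) = 1632.980 sq m.
Lp = 85.7 + 10·log₁₀(4/1632.980) = 85.7 + (-26.11) = 59.6 dB.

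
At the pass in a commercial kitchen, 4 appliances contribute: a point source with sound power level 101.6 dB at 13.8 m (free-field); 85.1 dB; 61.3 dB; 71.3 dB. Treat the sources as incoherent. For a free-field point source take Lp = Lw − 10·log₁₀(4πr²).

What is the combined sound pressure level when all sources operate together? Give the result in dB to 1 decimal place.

Source at 13.8 m: Lp = 101.6 − 10·log₁₀(4π·13.8²) = 101.6 − 10·log₁₀(2393.140) = 67.8 dB.
Converting to relative power and adding: 10^(67.8/10) + 10^(85.1/10) + 10^(61.3/10) + 10^(71.3/10) = 3.445e+08.
Back to dB: 10·log₁₀ Σ = 85.4 dB.

85.4 dB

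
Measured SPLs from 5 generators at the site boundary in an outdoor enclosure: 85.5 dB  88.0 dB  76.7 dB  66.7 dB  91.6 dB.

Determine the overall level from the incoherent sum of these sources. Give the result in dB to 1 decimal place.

Sum in the linear (power) domain: Σ 10^(Lᵢ/10) = 10^(85.5/10) + 10^(88.0/10) + 10^(76.7/10) + 10^(66.7/10) + 10^(91.6/10) = 2.483e+09.
Combined level = 10 log₁₀(2.483e+09) = 93.9 dB.

93.9 dB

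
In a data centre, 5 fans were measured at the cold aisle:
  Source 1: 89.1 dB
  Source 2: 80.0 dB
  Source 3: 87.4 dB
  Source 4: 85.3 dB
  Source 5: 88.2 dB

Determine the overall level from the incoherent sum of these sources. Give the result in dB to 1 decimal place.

93.9 dB

Sum in the linear (power) domain: Σ 10^(Lᵢ/10) = 10^(89.1/10) + 10^(80.0/10) + 10^(87.4/10) + 10^(85.3/10) + 10^(88.2/10) = 2.462e+09.
L_total = 10·log₁₀(2.462e+09) = 93.9 dB.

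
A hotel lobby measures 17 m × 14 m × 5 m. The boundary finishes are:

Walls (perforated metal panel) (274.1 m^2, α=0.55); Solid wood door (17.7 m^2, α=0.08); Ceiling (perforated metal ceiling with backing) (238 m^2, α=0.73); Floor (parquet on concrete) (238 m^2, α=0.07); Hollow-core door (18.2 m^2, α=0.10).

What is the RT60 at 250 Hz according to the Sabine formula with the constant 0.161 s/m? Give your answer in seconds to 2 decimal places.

0.56 seconds

Equivalent absorption area: A = 274.1*0.55 + 17.7*0.08 + 238*0.73 + 238*0.07 + 18.2*0.10 = 344.391 m^2.
Room volume: 1190 m³.
Sabine: RT60 = 0.161 × 1190 / 344.391 = 0.56 s.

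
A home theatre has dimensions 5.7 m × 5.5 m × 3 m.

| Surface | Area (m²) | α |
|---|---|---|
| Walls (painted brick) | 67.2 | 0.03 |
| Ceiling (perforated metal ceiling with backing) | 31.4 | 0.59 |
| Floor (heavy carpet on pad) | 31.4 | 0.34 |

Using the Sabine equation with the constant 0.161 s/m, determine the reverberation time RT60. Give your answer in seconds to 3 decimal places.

0.485 s

Equivalent absorption area: A = 67.2×0.03 + 31.4×0.59 + 31.4×0.34 = 31.218 m².
Room volume: 94.05 m³.
RT60 = 0.161 · V / A = 0.161 × 94.05 / 31.218 = 0.485 s.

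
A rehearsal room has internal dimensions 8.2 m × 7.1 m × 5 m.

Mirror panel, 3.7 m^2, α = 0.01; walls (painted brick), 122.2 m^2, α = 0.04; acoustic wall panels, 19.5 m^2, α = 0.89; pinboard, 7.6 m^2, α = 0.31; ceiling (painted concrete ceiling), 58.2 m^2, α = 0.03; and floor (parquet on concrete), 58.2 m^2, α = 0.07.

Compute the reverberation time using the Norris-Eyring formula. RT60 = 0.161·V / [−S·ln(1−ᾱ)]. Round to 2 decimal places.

S = Σ Sᵢ = 269.4 m^2.
Σ(Sᵢαᵢ) = 3.7×0.01 + 122.2×0.04 + 19.5×0.89 + 7.6×0.31 + 58.2×0.03 + 58.2×0.07 = 30.456.
ᾱ = 30.456 / 269.4 = 0.1131.
Eyring denominator: −S ln(1−ᾱ) = 32.334.
V = 8.2 × 7.1 × 5 = 291.1 m³.
RT60 = 0.161 × 291.1 / 32.334 = 1.45 s.

1.45 sec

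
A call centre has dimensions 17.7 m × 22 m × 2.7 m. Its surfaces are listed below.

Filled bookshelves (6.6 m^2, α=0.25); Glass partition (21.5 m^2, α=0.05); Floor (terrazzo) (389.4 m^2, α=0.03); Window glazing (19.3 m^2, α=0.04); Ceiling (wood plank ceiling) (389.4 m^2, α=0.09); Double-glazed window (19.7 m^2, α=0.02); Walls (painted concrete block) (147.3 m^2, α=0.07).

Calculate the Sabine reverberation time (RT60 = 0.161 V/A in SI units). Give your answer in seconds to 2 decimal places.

Equivalent absorption area: A = 6.6·0.25 + 21.5·0.05 + 389.4·0.03 + 19.3·0.04 + 389.4·0.09 + 19.7·0.02 + 147.3·0.07 = 60.930 m^2.
Volume V = 17.7 × 22 × 2.7 = 1051.38 m³.
T = 0.161 V/A = 0.161·1051.38/60.930 = 2.78 s.

2.78 seconds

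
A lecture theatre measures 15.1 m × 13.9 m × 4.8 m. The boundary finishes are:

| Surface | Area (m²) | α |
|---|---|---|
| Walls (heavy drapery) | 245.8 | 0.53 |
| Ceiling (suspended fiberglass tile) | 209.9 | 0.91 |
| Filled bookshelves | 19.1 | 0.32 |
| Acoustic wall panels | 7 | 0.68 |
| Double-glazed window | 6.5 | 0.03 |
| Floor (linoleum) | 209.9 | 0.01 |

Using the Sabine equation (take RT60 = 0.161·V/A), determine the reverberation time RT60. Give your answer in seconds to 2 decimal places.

0.48 s

Summing Sᵢαᵢ: 130.274 + 191.009 + 6.112 + 4.760 + 0.195 + 2.099 → A = 334.449 sabins.
Room volume: 1007.472 m³.
Sabine: RT60 = 0.161 × 1007.472 / 334.449 = 0.48 s.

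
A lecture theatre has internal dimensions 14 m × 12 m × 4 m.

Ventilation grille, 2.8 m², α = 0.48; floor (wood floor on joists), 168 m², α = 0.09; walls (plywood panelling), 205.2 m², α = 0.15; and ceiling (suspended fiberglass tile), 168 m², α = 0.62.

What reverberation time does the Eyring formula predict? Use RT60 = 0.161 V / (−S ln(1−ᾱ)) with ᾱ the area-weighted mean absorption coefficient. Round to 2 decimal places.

0.61 seconds

Total surface area S = 2.8 + 168 + 205.2 + 168 = 544.0 m².
Σ(Sᵢαᵢ) = 2.8×0.48 + 168×0.09 + 205.2×0.15 + 168×0.62 = 151.404.
ᾱ = 151.404 / 544.0 = 0.2783.
−S·ln(1−ᾱ) = −544.0 × ln(1 − 0.2783) = 177.423.
V = 14 × 12 × 4 = 672 m³.
RT60 = 0.161 × 672 / 177.423 = 0.61 s.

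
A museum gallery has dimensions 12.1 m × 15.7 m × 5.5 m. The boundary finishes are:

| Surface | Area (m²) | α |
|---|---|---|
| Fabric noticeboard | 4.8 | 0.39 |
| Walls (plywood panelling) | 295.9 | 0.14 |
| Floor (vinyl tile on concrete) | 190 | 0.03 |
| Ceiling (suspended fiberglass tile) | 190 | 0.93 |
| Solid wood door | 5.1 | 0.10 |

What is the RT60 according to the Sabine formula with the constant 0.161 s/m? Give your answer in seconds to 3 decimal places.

0.744 s

A = Σ Sᵢαᵢ = 4.8×0.39 + 295.9×0.14 + 190×0.03 + 190×0.93 + 5.1×0.10 = 226.208 sabins.
Volume V = 12.1 × 15.7 × 5.5 = 1044.835 m³.
T = 0.161 V/A = 0.161·1044.835/226.208 = 0.744 s.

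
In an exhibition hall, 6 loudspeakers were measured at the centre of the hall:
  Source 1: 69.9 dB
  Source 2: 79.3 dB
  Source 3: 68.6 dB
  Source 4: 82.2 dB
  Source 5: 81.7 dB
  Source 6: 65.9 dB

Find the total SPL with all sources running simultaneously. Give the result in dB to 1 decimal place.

86.2 dB

Σ 10^(Lᵢ/10) = 4.199e+08.
Back to dB: 10·log₁₀ Σ = 86.2 dB.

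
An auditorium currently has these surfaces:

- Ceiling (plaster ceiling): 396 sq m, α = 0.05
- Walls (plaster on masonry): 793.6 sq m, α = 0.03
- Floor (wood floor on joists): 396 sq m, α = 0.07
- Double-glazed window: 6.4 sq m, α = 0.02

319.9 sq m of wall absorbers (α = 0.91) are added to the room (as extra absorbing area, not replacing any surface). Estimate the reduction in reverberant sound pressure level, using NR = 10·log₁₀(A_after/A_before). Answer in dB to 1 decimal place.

7.1 dB

Equivalent absorption area: A_before = 396*0.05 + 793.6*0.03 + 396*0.07 + 6.4*0.02 = 71.456 sq m.
Treatment contributes 319.9·0.91 = 291.109 sabins.
A_after = 71.456 + 291.109 = 362.565 sabins.
Reduction = 10 log₁₀(A_after/A_before) = 10 log₁₀(5.0740) = 7.1 dB.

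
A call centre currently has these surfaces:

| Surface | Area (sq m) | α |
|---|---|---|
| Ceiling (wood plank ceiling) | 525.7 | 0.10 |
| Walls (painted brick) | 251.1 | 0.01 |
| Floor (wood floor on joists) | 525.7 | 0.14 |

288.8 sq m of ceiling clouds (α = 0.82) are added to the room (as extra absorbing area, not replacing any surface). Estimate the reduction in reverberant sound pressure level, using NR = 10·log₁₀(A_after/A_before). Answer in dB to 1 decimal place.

Total absorption A_before = 525.7×0.10 + 251.1×0.01 + 525.7×0.14
  = 52.570 + 2.511 + 73.598 = 128.679 sq m sabins.
Added absorption = 288.8 × 0.82 = 236.816 sabins.
A_after = 128.679 + 236.816 = 365.495 sabins.
Reduction = 10 log₁₀(A_after/A_before) = 10 log₁₀(2.8404) = 4.5 dB.

4.5 dB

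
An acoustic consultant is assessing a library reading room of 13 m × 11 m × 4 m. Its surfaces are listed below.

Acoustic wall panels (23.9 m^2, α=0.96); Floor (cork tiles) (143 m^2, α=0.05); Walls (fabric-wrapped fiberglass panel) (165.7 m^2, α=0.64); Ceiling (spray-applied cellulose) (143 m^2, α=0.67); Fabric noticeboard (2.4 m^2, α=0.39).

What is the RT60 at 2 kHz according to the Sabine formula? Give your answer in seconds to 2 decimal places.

0.40 seconds

Total absorption A = 23.9×0.96 + 143×0.05 + 165.7×0.64 + 143×0.67 + 2.4×0.39
  = 22.944 + 7.150 + 106.048 + 95.810 + 0.936 = 232.888 m^2 sabins.
V = 13·11·4 = 572 m³.
RT60 = 0.161 · V / A = 0.161 × 572 / 232.888 = 0.40 s.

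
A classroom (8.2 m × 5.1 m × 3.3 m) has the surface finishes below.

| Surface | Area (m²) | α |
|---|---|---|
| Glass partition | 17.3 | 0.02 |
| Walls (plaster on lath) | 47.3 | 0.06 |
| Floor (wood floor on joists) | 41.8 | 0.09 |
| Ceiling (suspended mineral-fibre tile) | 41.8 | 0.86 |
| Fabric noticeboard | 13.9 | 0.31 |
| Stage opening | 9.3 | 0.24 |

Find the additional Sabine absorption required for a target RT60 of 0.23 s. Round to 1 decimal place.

47.2 sabins

Summing Sᵢαᵢ: 0.346 + 2.838 + 3.762 + 35.948 + 4.309 + 2.232 → A₁ = 49.435 sabins.
For T = 0.23 s, need A₂ = 0.161·V/T = 0.161·138.006/0.23 = 96.604 sabins.
ΔA = A₂ − A₁ = 96.604 − 49.435 = 47.2 sabins.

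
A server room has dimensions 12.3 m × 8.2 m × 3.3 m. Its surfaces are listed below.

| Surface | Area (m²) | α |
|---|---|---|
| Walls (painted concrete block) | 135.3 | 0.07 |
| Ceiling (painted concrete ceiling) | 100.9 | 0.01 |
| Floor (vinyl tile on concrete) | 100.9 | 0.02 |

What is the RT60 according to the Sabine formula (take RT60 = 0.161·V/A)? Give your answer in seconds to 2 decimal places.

4.29 sec

Equivalent absorption area: A = 135.3*0.07 + 100.9*0.01 + 100.9*0.02 = 12.498 m².
Room volume: 332.838 m³.
T = 0.161 V/A = 0.161·332.838/12.498 = 4.29 s.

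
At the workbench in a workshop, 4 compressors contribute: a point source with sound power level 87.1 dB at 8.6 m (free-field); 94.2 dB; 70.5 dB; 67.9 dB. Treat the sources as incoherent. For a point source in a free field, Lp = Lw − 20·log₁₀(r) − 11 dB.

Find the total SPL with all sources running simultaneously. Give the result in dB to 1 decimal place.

94.2 dB

Source at 8.6 m: Lp = 87.1 − 20·log₁₀(8.6) − 11 = 57.4 dB.
Sum in the linear (power) domain: Σ 10^(Lᵢ/10) = 10^(57.4/10) + 10^(94.2/10) + 10^(70.5/10) + 10^(67.9/10) = 2.648e+09.
Back to dB: 10·log₁₀ Σ = 94.2 dB.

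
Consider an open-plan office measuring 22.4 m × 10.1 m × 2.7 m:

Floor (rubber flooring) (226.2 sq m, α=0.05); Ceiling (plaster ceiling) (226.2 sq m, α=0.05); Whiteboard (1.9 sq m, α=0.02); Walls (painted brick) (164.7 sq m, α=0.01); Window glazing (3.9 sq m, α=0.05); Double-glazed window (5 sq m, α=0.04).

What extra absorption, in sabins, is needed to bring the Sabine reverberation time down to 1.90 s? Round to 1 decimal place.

27.1 sabins

A₁ = Σ Sᵢαᵢ = 226.2·0.05 + 226.2·0.05 + 1.9·0.02 + 164.7·0.01 + 3.9·0.05 + 5·0.04 = 24.700 sabins.
V = 610.848 m³. Required absorption A₂ = 0.161 × 610.848 / 1.90 = 51.761 sabins.
Shortfall: 51.761 − 24.700 = 27.1 sabins.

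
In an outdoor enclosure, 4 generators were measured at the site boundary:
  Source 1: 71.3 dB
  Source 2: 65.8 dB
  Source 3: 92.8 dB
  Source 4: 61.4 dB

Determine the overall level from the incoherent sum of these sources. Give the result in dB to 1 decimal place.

Sum in the linear (power) domain: Σ 10^(Lᵢ/10) = 10^(71.3/10) + 10^(65.8/10) + 10^(92.8/10) + 10^(61.4/10) = 1.924e+09.
Combined level = 10 log₁₀(1.924e+09) = 92.8 dB.

92.8 dB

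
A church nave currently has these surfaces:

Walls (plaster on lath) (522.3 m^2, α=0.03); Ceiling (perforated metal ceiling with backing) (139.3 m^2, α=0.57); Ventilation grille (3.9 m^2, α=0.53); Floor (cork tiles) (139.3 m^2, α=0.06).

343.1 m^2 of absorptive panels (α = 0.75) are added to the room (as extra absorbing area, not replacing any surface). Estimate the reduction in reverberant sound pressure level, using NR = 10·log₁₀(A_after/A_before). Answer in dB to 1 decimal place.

5.4 dB

Total absorption A_before = 522.3*0.03 + 139.3*0.57 + 3.9*0.53 + 139.3*0.06
  = 15.669 + 79.401 + 2.067 + 8.358 = 105.495 m^2 sabins.
Added absorption = 343.1 × 0.75 = 257.325 sabins.
New total A_after = 362.820 sabins.
Reduction = 10 log₁₀(A_after/A_before) = 10 log₁₀(3.4392) = 5.4 dB.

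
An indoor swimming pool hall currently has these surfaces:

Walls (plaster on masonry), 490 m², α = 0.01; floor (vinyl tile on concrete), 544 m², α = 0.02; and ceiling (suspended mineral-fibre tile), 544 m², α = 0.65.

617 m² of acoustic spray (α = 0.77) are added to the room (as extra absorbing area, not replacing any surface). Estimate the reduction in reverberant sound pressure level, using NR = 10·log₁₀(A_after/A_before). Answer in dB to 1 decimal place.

Summing Sᵢαᵢ: 4.900 + 10.880 + 353.600 → A_before = 369.380 sabins.
Added absorption = 617 × 0.77 = 475.090 sabins.
New total A_after = 844.470 sabins.
Reduction = 10 log₁₀(A_after/A_before) = 10 log₁₀(2.2862) = 3.6 dB.

3.6 dB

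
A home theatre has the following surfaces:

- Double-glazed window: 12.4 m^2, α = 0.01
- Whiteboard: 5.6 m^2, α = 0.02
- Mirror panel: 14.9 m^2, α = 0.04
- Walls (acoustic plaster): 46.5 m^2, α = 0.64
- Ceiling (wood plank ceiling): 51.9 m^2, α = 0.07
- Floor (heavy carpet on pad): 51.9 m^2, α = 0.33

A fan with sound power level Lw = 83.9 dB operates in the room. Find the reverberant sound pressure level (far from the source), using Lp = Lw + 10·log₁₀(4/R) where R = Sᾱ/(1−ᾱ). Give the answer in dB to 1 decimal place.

71.4 dB

Σ(Sᵢαᵢ) = 12.4·0.01 + 5.6·0.02 + 14.9·0.04 + 46.5·0.64 + 51.9·0.07 + 51.9·0.33 = 51.352; total area S = 183.2 m^2.
ᾱ = 51.352/183.2 = 0.2803; R = Sᾱ/(1−ᾱ) = 51.352/(1−0.2803) = 71.352 m^2.
Lp = 83.9 + 10·log₁₀(4/71.352) = 83.9 + (-12.51) = 71.4 dB.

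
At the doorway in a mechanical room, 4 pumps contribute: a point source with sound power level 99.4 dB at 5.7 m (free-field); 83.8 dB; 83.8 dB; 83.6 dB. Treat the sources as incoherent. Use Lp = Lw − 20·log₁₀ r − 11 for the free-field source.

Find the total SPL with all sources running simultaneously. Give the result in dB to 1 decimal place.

88.6 dB

Source at 5.7 m: Lp = 99.4 − 20·log₁₀(5.7) − 11 = 73.3 dB.
Sum in the linear (power) domain: Σ 10^(Lᵢ/10) = 10^(73.3/10) + 10^(83.8/10) + 10^(83.8/10) + 10^(83.6/10) = 7.302e+08.
L_total = 10·log₁₀(7.302e+08) = 88.6 dB.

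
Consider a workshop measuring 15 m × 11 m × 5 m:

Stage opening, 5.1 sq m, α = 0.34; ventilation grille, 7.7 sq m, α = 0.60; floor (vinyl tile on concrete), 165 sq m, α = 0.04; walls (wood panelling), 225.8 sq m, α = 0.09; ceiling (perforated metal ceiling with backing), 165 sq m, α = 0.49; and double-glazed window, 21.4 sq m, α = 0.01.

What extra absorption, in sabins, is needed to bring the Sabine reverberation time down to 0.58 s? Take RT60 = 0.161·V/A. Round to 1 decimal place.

114.7 sabins

A₁ = Σ Sᵢαᵢ = 5.1×0.34 + 7.7×0.60 + 165×0.04 + 225.8×0.09 + 165×0.49 + 21.4×0.01 = 114.340 sabins.
For T = 0.58 s, need A₂ = 0.161·V/T = 0.161·825/0.58 = 229.009 sabins.
Additional absorption ΔA = 229.009 − 114.340 = 114.7 sabins.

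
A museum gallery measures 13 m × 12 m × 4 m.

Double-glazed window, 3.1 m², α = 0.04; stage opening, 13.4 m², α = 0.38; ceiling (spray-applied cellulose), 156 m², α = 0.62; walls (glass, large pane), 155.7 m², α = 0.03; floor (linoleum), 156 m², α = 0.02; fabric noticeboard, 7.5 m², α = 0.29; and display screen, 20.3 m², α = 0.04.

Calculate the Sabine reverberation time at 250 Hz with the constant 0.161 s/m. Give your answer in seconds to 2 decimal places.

A = Σ Sᵢαᵢ = 3.1*0.04 + 13.4*0.38 + 156*0.62 + 155.7*0.03 + 156*0.02 + 7.5*0.29 + 20.3*0.04 = 112.714 sabins.
V = 13·12·4 = 624 m³.
RT60 = 0.161 · V / A = 0.161 × 624 / 112.714 = 0.89 s.

0.89 s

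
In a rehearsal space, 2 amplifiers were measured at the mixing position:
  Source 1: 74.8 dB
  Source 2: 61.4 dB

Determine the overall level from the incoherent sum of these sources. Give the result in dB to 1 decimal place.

75.0 dB

Σ 10^(Lᵢ/10) = 3.158e+07.
Back to dB: 10·log₁₀ Σ = 75.0 dB.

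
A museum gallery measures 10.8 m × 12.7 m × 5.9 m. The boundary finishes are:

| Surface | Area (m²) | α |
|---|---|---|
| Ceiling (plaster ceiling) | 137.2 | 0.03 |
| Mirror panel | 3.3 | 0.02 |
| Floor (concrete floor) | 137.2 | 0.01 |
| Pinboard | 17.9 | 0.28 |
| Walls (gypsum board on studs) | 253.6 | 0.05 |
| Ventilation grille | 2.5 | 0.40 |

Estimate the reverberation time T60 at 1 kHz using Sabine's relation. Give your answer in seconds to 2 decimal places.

A = Σ Sᵢαᵢ = 137.2×0.03 + 3.3×0.02 + 137.2×0.01 + 17.9×0.28 + 253.6×0.05 + 2.5×0.40 = 24.246 sabins.
Volume V = 10.8 × 12.7 × 5.9 = 809.244 m³.
RT60 = 0.161 · V / A = 0.161 × 809.244 / 24.246 = 5.37 s.

5.37 s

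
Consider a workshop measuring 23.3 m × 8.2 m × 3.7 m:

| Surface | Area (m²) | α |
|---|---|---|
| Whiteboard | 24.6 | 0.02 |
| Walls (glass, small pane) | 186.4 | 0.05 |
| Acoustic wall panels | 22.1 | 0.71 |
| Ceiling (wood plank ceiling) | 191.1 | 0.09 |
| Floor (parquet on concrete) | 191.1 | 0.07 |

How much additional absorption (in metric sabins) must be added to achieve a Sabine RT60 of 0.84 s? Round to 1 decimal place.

Total absorption A₁ = 24.6·0.02 + 186.4·0.05 + 22.1·0.71 + 191.1·0.09 + 191.1·0.07
  = 0.492 + 9.320 + 15.691 + 17.199 + 13.377 = 56.079 m² sabins.
For T = 0.84 s, need A₂ = 0.161·V/T = 0.161·706.922/0.84 = 135.493 sabins.
ΔA = A₂ − A₁ = 135.493 − 56.079 = 79.4 sabins.

79.4 sabins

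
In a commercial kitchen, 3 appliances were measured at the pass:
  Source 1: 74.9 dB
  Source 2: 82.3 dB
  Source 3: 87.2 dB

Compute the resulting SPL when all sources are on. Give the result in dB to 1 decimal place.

Σ 10^(Lᵢ/10) = 7.255e+08.
Back to dB: 10·log₁₀ Σ = 88.6 dB.

88.6 dB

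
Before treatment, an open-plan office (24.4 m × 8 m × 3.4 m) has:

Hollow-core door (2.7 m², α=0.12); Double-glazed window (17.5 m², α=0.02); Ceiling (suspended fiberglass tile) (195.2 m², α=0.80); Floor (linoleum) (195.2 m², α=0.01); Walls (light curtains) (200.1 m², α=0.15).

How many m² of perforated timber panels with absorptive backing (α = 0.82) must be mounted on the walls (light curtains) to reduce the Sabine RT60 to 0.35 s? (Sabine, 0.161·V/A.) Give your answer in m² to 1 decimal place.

173.9

A₁ = Σ Sᵢαᵢ = 2.7×0.12 + 17.5×0.02 + 195.2×0.80 + 195.2×0.01 + 200.1×0.15 = 188.801 sabins.
V = 663.68 m³. Target absorption A₂ = 0.161 × 663.68 / 0.35 = 305.293 sabins.
Absorption to add: 305.293 − 188.801 = 116.492 sabins.
Each m² of panel replacing the walls (light curtains) adds (0.82 − 0.15) = 0.67 sabins.
Panel area = 116.492 / 0.67 = 173.9 m².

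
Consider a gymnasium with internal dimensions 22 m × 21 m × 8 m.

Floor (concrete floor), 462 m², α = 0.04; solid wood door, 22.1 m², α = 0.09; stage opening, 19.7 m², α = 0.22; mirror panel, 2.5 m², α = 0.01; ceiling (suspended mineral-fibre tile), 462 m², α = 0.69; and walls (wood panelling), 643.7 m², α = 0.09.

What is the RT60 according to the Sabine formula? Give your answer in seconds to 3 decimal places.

1.482 seconds

Summing Sᵢαᵢ: 18.480 + 1.989 + 4.334 + 0.025 + 318.780 + 57.933 → A = 401.541 sabins.
Room volume: 3696 m³.
Sabine: RT60 = 0.161 × 3696 / 401.541 = 1.482 s.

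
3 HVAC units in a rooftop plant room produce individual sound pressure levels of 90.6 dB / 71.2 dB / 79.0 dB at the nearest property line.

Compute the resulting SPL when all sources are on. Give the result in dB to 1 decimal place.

Converting to relative power and adding: 10^(90.6/10) + 10^(71.2/10) + 10^(79.0/10) = 1.241e+09.
Back to dB: 10·log₁₀ Σ = 90.9 dB.

90.9 dB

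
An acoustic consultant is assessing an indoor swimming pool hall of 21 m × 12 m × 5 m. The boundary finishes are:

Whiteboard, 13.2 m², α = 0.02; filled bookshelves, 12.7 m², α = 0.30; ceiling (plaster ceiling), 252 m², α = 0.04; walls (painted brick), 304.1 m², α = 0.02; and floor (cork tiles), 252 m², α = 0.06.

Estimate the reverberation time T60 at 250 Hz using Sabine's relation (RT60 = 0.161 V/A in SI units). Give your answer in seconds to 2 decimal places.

5.74 sec

Summing Sᵢαᵢ: 0.264 + 3.810 + 10.080 + 6.082 + 15.120 → A = 35.356 sabins.
Volume V = 21 × 12 × 5 = 1260 m³.
T = 0.161 V/A = 0.161·1260/35.356 = 5.74 s.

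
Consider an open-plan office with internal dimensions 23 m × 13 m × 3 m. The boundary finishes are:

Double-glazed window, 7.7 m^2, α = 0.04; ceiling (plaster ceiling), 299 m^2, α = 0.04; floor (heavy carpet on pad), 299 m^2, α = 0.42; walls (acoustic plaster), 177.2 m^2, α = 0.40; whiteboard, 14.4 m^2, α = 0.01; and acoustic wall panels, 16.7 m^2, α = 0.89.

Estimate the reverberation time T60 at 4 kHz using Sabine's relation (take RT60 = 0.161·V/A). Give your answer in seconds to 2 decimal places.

Total absorption A = 7.7·0.04 + 299·0.04 + 299·0.42 + 177.2·0.40 + 14.4·0.01 + 16.7·0.89
  = 0.308 + 11.960 + 125.580 + 70.880 + 0.144 + 14.863 = 223.735 m^2 sabins.
Room volume: 897 m³.
Sabine: RT60 = 0.161 × 897 / 223.735 = 0.65 s.

0.65 seconds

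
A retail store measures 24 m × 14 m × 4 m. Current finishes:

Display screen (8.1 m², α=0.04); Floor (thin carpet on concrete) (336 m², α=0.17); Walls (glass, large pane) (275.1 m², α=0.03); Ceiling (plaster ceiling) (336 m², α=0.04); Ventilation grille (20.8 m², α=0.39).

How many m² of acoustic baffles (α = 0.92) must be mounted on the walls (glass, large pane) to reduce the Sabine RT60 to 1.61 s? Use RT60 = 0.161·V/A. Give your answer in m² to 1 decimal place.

53.0

Summing Sᵢαᵢ: 0.324 + 57.120 + 8.253 + 13.440 + 8.112 → A₁ = 87.249 sabins.
V = 1344 m³. Target absorption A₂ = 0.161 × 1344 / 1.61 = 134.400 sabins.
Absorption to add: 134.400 − 87.249 = 47.151 sabins.
Each m² of panel replacing the walls (glass, large pane) adds (0.92 − 0.03) = 0.89 sabins.
Panel area = 47.151 / 0.89 = 53.0 m².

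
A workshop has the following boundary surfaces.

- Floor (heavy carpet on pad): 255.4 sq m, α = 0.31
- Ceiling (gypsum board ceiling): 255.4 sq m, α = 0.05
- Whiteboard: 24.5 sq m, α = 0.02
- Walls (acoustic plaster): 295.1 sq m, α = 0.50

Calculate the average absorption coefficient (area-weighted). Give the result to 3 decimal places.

S = Σ Sᵢ = 255.4 + 255.4 + 24.5 + 295.1 = 830.4 sq m.
Weighted sum Σ Sα = 239.984.
ᾱ = 239.984 / 830.4 = 0.289.

0.289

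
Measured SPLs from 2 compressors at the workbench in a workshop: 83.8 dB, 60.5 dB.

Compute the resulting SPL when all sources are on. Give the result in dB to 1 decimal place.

Sum in the linear (power) domain: Σ 10^(Lᵢ/10) = 10^(83.8/10) + 10^(60.5/10) = 2.41e+08.
Back to dB: 10·log₁₀ Σ = 83.8 dB.

83.8 dB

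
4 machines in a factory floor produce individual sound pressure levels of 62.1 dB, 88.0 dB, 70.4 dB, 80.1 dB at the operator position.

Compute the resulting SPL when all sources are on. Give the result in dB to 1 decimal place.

88.7 dB

Σ 10^(Lᵢ/10) = 7.459e+08.
Combined level = 10 log₁₀(7.459e+08) = 88.7 dB.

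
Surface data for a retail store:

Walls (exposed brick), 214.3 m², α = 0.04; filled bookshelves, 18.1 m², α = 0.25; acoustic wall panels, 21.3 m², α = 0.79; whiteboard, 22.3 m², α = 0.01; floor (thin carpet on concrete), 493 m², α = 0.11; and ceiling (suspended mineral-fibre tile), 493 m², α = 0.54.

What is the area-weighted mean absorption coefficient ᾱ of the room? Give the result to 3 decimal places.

0.278

Total surface area S = 1262.0 m².
Σ(Sᵢαᵢ) = 214.3×0.04 + 18.1×0.25 + 21.3×0.79 + 22.3×0.01 + 493×0.11 + 493×0.54 = 350.597.
ᾱ = 350.597 / 1262.0 = 0.278.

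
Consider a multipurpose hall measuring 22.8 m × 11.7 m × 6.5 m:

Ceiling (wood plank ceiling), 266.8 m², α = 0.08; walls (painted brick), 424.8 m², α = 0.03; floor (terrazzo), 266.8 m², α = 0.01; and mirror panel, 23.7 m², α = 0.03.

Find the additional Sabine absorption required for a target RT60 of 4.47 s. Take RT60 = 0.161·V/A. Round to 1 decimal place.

Equivalent absorption area: A₁ = 266.8·0.08 + 424.8·0.03 + 266.8·0.01 + 23.7·0.03 = 37.467 m².
Target A₂ = 0.161·1733.94/4.47 = 62.453 sabins (V = 1733.94 m³).
ΔA = A₂ − A₁ = 62.453 − 37.467 = 25.0 sabins.

25.0 sabins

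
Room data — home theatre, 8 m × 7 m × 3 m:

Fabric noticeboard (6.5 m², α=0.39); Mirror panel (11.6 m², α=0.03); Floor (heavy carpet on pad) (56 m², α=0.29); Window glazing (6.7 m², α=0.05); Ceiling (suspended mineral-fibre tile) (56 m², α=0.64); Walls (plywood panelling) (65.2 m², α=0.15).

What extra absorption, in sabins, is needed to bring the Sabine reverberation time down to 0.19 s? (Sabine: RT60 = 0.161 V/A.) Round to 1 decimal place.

A₁ = Σ Sᵢαᵢ = 6.5×0.39 + 11.6×0.03 + 56×0.29 + 6.7×0.05 + 56×0.64 + 65.2×0.15 = 65.078 sabins.
For T = 0.19 s, need A₂ = 0.161·V/T = 0.161·168/0.19 = 142.358 sabins.
Shortfall: 142.358 − 65.078 = 77.3 sabins.

77.3 sabins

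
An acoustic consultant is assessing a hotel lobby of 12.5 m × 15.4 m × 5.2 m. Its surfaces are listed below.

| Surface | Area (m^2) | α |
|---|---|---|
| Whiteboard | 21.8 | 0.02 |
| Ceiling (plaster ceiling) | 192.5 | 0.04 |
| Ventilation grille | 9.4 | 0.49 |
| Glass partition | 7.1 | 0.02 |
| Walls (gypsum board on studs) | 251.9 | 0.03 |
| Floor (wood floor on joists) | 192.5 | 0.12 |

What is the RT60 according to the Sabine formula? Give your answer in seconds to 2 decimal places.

3.70 sec

Equivalent absorption area: A = 21.8·0.02 + 192.5·0.04 + 9.4·0.49 + 7.1·0.02 + 251.9·0.03 + 192.5·0.12 = 43.541 m^2.
Room volume: 1001 m³.
T = 0.161 V/A = 0.161·1001/43.541 = 3.70 s.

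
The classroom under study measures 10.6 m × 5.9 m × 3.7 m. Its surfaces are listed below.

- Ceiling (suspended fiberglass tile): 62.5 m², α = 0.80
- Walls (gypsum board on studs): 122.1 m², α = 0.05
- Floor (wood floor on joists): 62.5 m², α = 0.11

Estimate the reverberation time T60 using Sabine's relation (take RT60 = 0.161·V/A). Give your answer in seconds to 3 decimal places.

A = Σ Sᵢαᵢ = 62.5*0.80 + 122.1*0.05 + 62.5*0.11 = 62.980 sabins.
V = 10.6·5.9·3.7 = 231.398 m³.
RT60 = 0.161 · V / A = 0.161 × 231.398 / 62.980 = 0.592 s.

0.592 sec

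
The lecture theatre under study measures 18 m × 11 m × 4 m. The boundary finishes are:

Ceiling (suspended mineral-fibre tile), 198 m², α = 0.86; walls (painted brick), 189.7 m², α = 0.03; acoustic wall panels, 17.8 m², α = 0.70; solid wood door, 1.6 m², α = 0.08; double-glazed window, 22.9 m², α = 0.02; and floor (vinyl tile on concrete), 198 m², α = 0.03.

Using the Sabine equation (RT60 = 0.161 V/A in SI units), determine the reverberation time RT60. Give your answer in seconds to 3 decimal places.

Summing Sᵢαᵢ: 170.280 + 5.691 + 12.460 + 0.128 + 0.458 + 5.940 → A = 194.957 sabins.
V = 18·11·4 = 792 m³.
T = 0.161 V/A = 0.161·792/194.957 = 0.654 s.

0.654 seconds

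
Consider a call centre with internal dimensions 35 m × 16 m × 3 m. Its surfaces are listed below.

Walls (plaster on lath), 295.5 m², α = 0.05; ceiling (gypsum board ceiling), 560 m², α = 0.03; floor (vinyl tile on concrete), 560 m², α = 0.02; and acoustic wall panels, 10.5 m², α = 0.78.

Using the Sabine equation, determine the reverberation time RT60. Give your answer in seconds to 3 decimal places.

5.307 seconds

Total absorption A = 295.5*0.05 + 560*0.03 + 560*0.02 + 10.5*0.78
  = 14.775 + 16.800 + 11.200 + 8.190 = 50.965 m² sabins.
V = 35·16·3 = 1680 m³.
Sabine: RT60 = 0.161 × 1680 / 50.965 = 5.307 s.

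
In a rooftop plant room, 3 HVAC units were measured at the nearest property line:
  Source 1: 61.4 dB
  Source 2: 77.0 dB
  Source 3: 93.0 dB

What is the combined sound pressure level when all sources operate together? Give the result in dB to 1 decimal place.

93.1 dB

Converting to relative power and adding: 10^(61.4/10) + 10^(77.0/10) + 10^(93.0/10) = 2.047e+09.
L_total = 10·log₁₀(2.047e+09) = 93.1 dB.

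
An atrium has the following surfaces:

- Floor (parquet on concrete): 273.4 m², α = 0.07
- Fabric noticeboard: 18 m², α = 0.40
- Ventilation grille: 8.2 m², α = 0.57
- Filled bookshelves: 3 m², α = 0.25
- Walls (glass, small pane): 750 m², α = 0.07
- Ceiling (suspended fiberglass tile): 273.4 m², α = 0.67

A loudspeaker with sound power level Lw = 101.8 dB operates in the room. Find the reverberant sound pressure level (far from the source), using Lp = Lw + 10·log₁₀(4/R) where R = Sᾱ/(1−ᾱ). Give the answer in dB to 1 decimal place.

Σ(Sᵢαᵢ) = 273.4×0.07 + 18×0.40 + 8.2×0.57 + 3×0.25 + 750×0.07 + 273.4×0.67 = 267.440; total area S = 1326.0 m².
ᾱ = 267.440/1326.0 = 0.2017; R = Sᾱ/(1−ᾱ) = 267.440/(1−0.2017) = 335.012 m².
Lp = Lw + 10 log₁₀(4/R) = 101.8 -19.23 = 82.6 dB.

82.6 dB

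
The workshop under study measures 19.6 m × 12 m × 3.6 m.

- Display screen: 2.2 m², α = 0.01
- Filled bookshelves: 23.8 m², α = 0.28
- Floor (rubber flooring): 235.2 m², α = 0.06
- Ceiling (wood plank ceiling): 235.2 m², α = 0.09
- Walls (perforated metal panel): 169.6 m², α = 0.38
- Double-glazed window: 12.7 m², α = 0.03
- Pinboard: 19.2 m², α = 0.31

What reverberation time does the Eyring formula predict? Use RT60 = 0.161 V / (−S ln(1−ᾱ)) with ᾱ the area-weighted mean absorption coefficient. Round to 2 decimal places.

S = Σ Sᵢ = 697.9 m².
Σ(Sᵢαᵢ) = 2.2×0.01 + 23.8×0.28 + 235.2×0.06 + 235.2×0.09 + 169.6×0.38 + 12.7×0.03 + 19.2×0.31 = 112.747.
Mean coefficient ᾱ = A/S = 0.1616.
−S·ln(1−ᾱ) = −697.9 × ln(1 − 0.1616) = 123.012.
V = 19.6 × 12 × 3.6 = 846.72 m³.
T = 0.161·V/[−S·ln(1−ᾱ)] = 0.161·846.72/123.012 = 1.11 s.

1.11 s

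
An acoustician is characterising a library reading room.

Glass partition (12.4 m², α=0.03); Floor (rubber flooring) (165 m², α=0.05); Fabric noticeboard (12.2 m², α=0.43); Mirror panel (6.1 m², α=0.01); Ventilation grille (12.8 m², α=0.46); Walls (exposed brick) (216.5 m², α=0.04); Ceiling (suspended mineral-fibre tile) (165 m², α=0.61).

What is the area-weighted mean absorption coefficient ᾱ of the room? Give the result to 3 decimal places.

Total surface area S = 590.0 m².
A = 12.4*0.03 + 165*0.05 + 12.2*0.43 + 6.1*0.01 + 12.8*0.46 + 216.5*0.04 + 165*0.61 = 129.127 sabins.
ᾱ = A/S = 0.219.

0.219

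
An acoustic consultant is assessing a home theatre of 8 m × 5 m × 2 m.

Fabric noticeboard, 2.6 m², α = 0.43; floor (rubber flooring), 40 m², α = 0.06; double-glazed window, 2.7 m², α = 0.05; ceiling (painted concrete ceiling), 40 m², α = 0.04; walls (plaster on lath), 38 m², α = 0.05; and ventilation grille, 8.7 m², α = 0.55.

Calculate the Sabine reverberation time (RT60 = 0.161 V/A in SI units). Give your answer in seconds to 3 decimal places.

1.079 s

Equivalent absorption area: A = 2.6×0.43 + 40×0.06 + 2.7×0.05 + 40×0.04 + 38×0.05 + 8.7×0.55 = 11.938 m².
Room volume: 80 m³.
T = 0.161 V/A = 0.161·80/11.938 = 1.079 s.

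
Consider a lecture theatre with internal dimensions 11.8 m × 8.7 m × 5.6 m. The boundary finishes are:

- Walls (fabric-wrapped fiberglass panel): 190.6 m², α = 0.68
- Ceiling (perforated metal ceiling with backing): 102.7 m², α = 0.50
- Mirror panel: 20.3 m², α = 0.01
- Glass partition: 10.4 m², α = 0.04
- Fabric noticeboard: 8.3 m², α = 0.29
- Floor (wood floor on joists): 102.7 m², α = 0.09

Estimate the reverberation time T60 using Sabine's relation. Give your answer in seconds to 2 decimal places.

0.48 sec

Summing Sᵢαᵢ: 129.608 + 51.350 + 0.203 + 0.416 + 2.407 + 9.243 → A = 193.227 sabins.
Room volume: 574.896 m³.
Sabine: RT60 = 0.161 × 574.896 / 193.227 = 0.48 s.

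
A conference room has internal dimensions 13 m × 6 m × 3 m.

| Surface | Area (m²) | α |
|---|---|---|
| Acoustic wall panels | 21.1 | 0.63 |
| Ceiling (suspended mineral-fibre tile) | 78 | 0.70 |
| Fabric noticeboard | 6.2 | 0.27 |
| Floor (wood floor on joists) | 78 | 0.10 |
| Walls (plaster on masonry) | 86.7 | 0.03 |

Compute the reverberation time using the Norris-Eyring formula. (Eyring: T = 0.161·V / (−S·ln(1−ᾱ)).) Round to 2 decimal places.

S = Σ Sᵢ = 270.0 m².
Absorption A = 21.1×0.63 + 78×0.70 + 6.2×0.27 + 78×0.10 + 86.7×0.03 = 79.968 sabins.
ᾱ = 79.968 / 270.0 = 0.2962.
Eyring denominator: −S ln(1−ᾱ) = 94.840.
V = 13 × 6 × 3 = 234 m³.
RT60 = 0.161 × 234 / 94.840 = 0.40 s.

0.40 seconds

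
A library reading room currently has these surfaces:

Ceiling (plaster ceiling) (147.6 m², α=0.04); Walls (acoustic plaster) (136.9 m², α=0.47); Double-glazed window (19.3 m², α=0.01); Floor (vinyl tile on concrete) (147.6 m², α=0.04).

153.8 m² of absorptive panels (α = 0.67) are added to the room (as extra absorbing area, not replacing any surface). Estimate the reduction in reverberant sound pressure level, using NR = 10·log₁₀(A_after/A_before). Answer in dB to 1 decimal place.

Total absorption A_before = 147.6×0.04 + 136.9×0.47 + 19.3×0.01 + 147.6×0.04
  = 5.904 + 64.343 + 0.193 + 5.904 = 76.344 m² sabins.
Added absorption = 153.8 × 0.67 = 103.046 sabins.
New total A_after = 179.390 sabins.
NR = 10·log₁₀(179.390/76.344) = 3.7 dB.

3.7 dB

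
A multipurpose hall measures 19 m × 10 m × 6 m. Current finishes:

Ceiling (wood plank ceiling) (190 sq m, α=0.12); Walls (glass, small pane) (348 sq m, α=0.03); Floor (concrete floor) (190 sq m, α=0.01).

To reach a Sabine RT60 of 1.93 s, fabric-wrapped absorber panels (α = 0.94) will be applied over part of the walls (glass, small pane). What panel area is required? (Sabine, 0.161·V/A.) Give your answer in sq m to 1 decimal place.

Total absorption A₁ = 190*0.12 + 348*0.03 + 190*0.01
  = 22.800 + 10.440 + 1.900 = 35.140 sq m sabins.
V = 1140 m³. Target absorption A₂ = 0.161 × 1140 / 1.93 = 95.098 sabins.
ΔA needed = 95.098 − 35.140 = 59.958 sabins.
Net gain per sq m: Δα = 0.94 − 0.03 = 0.91.
Area = ΔA/Δα = 59.958/0.91 = 65.9 sq m.

65.9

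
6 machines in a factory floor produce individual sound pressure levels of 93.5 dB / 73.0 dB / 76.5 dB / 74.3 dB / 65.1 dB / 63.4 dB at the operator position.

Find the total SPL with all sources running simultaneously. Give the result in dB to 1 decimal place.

93.7 dB

Sum in the linear (power) domain: Σ 10^(Lᵢ/10) = 10^(93.5/10) + 10^(73.0/10) + 10^(76.5/10) + 10^(74.3/10) + 10^(65.1/10) + 10^(63.4/10) = 2.336e+09.
Combined level = 10 log₁₀(2.336e+09) = 93.7 dB.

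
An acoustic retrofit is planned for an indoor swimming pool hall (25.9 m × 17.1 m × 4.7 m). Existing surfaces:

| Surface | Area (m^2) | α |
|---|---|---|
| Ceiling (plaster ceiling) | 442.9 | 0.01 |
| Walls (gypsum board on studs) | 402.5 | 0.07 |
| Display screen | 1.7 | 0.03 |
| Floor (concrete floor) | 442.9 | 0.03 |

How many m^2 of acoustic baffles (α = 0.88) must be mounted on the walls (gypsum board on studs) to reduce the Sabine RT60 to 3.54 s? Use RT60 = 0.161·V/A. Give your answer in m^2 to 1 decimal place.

60.2

Summing Sᵢαᵢ: 4.429 + 28.175 + 0.051 + 13.287 → A₁ = 45.942 sabins.
V = 2081.583 m³. Target absorption A₂ = 0.161 × 2081.583 / 3.54 = 94.671 sabins.
Absorption to add: 94.671 − 45.942 = 48.729 sabins.
Net gain per m^2: Δα = 0.88 − 0.07 = 0.81.
Panel area = 48.729 / 0.81 = 60.2 m^2.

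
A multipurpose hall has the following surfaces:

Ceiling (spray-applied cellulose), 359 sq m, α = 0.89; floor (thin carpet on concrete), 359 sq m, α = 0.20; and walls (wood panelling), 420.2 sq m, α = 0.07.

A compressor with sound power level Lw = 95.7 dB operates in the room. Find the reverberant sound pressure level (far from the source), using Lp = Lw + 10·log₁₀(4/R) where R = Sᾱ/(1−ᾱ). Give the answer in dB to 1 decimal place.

Σ(Sᵢαᵢ) = 359·0.89 + 359·0.20 + 420.2·0.07 = 420.724; total area S = 1138.2 sq m.
ᾱ = 420.724/1138.2 = 0.3696; R = Sᾱ/(1−ᾱ) = 420.724/(1−0.3696) = 667.392 sq m.
Lp = Lw + 10 log₁₀(4/R) = 95.7 -22.22 = 73.5 dB.

73.5 dB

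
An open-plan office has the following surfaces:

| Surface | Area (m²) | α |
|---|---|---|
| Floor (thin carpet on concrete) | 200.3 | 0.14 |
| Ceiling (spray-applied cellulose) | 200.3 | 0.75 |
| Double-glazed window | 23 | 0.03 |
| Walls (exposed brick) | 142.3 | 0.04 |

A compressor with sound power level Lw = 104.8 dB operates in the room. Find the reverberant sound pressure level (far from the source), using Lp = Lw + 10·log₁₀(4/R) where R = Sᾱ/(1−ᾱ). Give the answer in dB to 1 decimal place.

86.4 dB

Σ(Sᵢαᵢ) = 200.3×0.14 + 200.3×0.75 + 23×0.03 + 142.3×0.04 = 184.649; total area S = 565.9 m².
ᾱ = 184.649/565.9 = 0.3263; R = Sᾱ/(1−ᾱ) = 184.649/(1−0.3263) = 274.082 m².
Lp = Lw + 10 log₁₀(4/R) = 104.8 -18.36 = 86.4 dB.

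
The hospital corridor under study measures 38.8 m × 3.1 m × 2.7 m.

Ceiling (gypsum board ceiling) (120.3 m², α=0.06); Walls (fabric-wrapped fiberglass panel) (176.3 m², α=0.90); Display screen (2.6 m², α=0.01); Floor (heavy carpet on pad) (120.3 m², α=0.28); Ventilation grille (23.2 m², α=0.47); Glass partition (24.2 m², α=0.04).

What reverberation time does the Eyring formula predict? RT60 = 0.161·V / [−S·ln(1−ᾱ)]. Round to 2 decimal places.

0.19 s

S = Σ Sᵢ = 466.9 m².
Σ(Sᵢαᵢ) = 120.3·0.06 + 176.3·0.90 + 2.6·0.01 + 120.3·0.28 + 23.2·0.47 + 24.2·0.04 = 211.470.
Mean coefficient ᾱ = A/S = 0.4529.
−S·ln(1−ᾱ) = −466.9 × ln(1 − 0.4529) = 281.598.
V = 38.8 × 3.1 × 2.7 = 324.756 m³.
RT60 = 0.161 × 324.756 / 281.598 = 0.19 s.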